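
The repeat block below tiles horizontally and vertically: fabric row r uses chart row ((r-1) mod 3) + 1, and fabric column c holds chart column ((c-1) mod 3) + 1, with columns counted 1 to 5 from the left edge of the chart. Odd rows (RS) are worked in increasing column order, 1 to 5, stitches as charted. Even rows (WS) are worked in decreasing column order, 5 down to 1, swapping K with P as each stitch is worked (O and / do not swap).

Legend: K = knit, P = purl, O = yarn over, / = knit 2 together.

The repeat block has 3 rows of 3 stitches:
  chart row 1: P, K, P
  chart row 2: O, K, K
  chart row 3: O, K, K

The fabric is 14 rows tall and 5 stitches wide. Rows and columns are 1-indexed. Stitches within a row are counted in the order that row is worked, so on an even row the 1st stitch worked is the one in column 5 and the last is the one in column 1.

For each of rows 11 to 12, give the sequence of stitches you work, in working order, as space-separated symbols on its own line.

Row 11: chart row 2, RS - tile across columns 1-5 and work as-is.
Row 12: chart row 3, WS - tiled (columns 1-5): O K K O K; work from column 5 back to 1 with K<->P swapped.

Rows as worked:
O K K O K
P O P P O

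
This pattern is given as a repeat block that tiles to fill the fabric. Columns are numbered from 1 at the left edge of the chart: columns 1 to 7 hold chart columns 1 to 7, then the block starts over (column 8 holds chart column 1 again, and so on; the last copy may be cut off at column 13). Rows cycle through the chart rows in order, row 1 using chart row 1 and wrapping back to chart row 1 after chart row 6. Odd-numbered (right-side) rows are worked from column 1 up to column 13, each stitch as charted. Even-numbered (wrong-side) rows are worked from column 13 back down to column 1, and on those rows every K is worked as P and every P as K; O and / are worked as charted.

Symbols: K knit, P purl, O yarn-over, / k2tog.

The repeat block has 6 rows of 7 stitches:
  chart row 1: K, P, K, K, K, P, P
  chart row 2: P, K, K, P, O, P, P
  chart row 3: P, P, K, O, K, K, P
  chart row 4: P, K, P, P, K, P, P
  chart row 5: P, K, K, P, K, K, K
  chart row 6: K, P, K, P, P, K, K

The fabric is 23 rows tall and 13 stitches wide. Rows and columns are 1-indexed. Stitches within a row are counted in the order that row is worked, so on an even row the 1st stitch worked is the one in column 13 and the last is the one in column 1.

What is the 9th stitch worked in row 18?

Row 18: (18-1) mod 6 = 5, so use chart row 6. Even row -> WS.
Chart row 6 tiled across columns 1-13: K P K P P K K K P K P P K
Wrong side: read the tiled row from column 13 down to 1 and exchange K with P (leave O, /).
Row 18 as worked: P K K P K P P P K K P K P
Counting 9 along the worked row gives K.

Result:
K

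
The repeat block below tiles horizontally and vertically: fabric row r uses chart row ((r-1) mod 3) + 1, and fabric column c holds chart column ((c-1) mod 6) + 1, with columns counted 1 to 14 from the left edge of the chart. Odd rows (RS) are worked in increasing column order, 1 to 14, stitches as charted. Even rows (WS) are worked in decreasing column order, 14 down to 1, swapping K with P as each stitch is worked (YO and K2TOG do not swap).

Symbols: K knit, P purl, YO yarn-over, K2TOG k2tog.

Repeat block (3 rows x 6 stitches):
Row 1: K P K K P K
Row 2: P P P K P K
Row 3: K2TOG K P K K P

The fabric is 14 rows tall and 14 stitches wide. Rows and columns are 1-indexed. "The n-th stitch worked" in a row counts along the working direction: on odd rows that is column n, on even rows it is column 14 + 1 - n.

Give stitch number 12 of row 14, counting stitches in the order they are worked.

For row 14: chart row = ((14-1) mod 3) + 1 = 2; this is a WS (even) row.
Chart row 2 tiled across columns 1-14: P P P K P K P P P K P K P P
WS: work from column 14 back to column 1 (reverse the tiled row), swapping K<->P (YO and K2TOG unchanged).
Row 14 as worked: K K P K P K K K P K P K K K
Stitch 12 in working order -> K

== STITCH ==
K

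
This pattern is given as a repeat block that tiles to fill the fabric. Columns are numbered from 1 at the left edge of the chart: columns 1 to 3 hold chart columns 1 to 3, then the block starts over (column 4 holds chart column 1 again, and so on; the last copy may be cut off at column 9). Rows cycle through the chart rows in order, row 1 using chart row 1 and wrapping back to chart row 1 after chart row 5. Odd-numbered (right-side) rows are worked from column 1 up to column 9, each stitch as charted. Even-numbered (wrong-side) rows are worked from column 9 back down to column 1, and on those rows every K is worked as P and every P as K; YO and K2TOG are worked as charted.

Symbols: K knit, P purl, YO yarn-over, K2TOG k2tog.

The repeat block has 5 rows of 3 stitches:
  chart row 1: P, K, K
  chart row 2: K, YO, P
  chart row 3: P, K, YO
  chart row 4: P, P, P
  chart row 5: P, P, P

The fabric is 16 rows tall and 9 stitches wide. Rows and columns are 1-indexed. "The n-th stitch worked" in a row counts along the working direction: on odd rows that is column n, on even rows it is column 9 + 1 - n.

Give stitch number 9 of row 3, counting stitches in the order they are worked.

Row 3 uses chart row ((3-1) mod 5)+1 = 3. Row 3 is odd, so RS.
Chart row 3 tiled across columns 1-9: P K YO P K YO P K YO
Right side: take the tiled row as-is (worked left to right from column 1).
Stitch 9 in working order -> YO

Result:
YO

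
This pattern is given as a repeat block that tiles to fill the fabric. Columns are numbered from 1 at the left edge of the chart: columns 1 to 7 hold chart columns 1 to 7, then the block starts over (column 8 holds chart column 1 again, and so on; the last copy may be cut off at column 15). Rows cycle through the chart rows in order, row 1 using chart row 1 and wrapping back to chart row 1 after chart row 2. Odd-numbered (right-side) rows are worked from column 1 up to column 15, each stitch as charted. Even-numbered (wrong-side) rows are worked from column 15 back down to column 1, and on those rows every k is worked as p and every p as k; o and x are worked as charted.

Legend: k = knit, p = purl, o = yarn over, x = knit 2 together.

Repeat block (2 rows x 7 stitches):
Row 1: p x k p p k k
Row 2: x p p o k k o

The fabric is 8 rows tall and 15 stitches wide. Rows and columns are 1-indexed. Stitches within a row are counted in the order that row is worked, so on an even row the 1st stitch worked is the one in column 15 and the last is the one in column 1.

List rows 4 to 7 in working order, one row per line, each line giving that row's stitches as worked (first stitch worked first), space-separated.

Rows as worked:
x o p p o k k x o p p o k k x
p x k p p k k p x k p p k k p
x o p p o k k x o p p o k k x
p x k p p k k p x k p p k k p

Derivation:
Row 4: chart row 2, WS - tiled (columns 1-15): x p p o k k o x p p o k k o x; work from column 15 back to 1 with k<->p swapped.
Row 5: chart row 1, RS - tile across columns 1-15 and work as-is.
Row 6: chart row 2, WS - tiled (columns 1-15): x p p o k k o x p p o k k o x; work from column 15 back to 1 with k<->p swapped.
Row 7: chart row 1, RS - tile across columns 1-15 and work as-is.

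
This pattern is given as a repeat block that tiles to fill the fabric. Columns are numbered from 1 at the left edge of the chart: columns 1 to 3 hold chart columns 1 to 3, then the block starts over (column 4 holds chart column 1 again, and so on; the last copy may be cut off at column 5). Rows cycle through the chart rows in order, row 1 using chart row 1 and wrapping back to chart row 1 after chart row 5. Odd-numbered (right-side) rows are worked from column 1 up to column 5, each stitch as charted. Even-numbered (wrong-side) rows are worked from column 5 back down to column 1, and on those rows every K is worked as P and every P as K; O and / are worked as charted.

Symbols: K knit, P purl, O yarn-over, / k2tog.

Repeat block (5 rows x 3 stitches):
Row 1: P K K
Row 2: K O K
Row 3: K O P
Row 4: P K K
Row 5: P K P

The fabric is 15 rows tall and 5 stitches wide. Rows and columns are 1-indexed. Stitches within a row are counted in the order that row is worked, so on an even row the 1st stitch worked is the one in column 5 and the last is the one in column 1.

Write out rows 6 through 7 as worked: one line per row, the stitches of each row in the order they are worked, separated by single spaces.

== ROWS AS WORKED ==
P K P P K
K O K K O

Derivation:
Row 6: chart row 1, WS - tiled (columns 1-5): P K K P K; work from column 5 back to 1 with K<->P swapped.
Row 7: chart row 2, RS - tile across columns 1-5 and work as-is.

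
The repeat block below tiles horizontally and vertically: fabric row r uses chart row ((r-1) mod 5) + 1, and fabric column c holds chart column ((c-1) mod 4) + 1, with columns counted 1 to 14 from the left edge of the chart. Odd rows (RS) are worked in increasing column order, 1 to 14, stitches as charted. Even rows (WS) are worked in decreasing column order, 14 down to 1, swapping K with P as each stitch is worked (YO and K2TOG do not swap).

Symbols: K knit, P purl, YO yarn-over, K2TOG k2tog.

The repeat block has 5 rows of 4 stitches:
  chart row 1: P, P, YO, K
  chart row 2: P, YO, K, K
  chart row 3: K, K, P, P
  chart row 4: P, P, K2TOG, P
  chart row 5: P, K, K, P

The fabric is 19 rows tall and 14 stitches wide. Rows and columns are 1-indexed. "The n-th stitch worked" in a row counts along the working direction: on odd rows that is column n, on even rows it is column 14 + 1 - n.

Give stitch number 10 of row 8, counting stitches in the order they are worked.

For row 8: chart row = ((8-1) mod 5) + 1 = 3; this is a WS (even) row.
Chart row 3 tiled across columns 1-14: K K P P K K P P K K P P K K
Wrong side: read the tiled row from column 14 down to 1 and exchange K with P (leave YO, K2TOG).
Row 8 as worked: P P K K P P K K P P K K P P
The 10th stitch worked is P.

Stitch:
P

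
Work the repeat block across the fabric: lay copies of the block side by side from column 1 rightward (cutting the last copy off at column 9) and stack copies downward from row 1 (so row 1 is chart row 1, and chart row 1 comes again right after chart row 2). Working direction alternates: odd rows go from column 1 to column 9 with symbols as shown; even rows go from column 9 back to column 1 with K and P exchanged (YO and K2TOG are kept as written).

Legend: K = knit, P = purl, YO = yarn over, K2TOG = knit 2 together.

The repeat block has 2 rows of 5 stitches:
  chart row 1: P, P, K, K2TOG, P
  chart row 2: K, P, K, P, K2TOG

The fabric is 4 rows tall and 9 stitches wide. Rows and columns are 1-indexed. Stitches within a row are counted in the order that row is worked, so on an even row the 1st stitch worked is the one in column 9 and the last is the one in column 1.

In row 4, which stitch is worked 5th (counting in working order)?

Row 4 uses chart row ((4-1) mod 2)+1 = 2. Row 4 is even, so WS.
Chart row 2 tiled across columns 1-9: K P K P K2TOG K P K P
Wrong side: read the tiled row from column 9 down to 1 and exchange K with P (leave YO, K2TOG).
Row 4 as worked: K P K P K2TOG K P K P
Counting 5 along the worked row gives K2TOG.

Stitch:
K2TOG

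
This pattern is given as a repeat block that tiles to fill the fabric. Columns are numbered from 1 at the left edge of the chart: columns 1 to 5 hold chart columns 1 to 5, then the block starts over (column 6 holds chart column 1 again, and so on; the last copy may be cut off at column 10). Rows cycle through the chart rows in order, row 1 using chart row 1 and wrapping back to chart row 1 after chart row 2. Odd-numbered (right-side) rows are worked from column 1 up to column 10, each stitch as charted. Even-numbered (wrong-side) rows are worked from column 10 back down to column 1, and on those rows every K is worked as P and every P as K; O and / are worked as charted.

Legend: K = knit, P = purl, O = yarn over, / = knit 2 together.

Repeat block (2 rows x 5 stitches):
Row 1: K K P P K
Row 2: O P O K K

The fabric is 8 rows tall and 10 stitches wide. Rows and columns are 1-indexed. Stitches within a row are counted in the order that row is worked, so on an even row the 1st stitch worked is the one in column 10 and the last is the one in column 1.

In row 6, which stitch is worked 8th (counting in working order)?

Row 6: (6-1) mod 2 = 1, so use chart row 2. Even row -> WS.
Chart row 2 tiled across columns 1-10: O P O K K O P O K K
WS: work from column 10 back to column 1 (reverse the tiled row), swapping K<->P (O and / unchanged).
Row 6 as worked: P P O K O P P O K O
The 8th stitch worked is O.

Result:
O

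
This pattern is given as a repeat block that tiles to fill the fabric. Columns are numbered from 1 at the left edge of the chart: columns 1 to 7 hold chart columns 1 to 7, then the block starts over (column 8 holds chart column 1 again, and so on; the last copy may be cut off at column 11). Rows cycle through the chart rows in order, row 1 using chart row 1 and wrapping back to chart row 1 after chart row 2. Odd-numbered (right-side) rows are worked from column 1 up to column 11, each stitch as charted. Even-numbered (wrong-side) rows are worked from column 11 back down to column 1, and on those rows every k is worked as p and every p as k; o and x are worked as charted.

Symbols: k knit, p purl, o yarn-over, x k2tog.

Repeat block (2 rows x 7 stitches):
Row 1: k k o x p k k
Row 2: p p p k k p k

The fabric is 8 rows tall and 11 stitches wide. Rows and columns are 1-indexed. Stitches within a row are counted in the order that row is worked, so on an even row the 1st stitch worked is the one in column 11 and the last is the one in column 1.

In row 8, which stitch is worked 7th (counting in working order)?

Stitch:
p

Derivation:
Row 8 uses chart row ((8-1) mod 2)+1 = 2. Row 8 is even, so WS.
Chart row 2 tiled across columns 1-11: p p p k k p k p p p k
WS row: flip the tiled sequence (start at column 11) and apply k<->p; o and x stay.
Row 8 as worked: p k k k p k p p k k k
Stitch 7 in working order -> p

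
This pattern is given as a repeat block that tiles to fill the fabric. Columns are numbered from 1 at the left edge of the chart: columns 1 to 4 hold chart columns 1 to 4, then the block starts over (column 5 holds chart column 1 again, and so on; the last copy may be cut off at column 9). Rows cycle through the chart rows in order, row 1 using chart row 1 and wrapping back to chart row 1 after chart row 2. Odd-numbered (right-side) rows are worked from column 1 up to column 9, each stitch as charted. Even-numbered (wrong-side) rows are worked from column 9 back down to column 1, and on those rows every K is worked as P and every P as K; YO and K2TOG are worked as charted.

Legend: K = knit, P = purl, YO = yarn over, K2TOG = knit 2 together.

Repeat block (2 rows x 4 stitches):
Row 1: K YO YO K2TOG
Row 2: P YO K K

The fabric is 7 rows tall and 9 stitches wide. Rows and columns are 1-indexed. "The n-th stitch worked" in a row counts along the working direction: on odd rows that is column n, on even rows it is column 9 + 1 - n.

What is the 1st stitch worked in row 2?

Row 2 uses chart row ((2-1) mod 2)+1 = 2. Row 2 is even, so WS.
Chart row 2 tiled across columns 1-9: P YO K K P YO K K P
WS row: flip the tiled sequence (start at column 9) and apply K<->P; YO and K2TOG stay.
Row 2 as worked: K P P YO K P P YO K
Stitch 1 in working order -> K

Stitch:
K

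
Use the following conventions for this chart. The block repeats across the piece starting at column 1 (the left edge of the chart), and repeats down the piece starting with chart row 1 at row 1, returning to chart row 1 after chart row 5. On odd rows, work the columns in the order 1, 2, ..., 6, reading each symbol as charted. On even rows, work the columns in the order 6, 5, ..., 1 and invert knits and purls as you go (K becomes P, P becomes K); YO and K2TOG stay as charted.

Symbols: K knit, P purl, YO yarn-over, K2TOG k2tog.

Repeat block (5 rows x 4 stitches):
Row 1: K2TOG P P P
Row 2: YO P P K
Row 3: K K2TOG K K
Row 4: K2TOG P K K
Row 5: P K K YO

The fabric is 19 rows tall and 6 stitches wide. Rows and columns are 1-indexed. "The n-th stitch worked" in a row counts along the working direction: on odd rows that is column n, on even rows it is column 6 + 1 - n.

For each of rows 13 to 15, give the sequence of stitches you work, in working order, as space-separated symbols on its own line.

Rows as worked:
K K2TOG K K K K2TOG
K K2TOG P P K K2TOG
P K K YO P K

Derivation:
Row 13: chart row 3, RS - tile across columns 1-6 and work as-is.
Row 14: chart row 4, WS - tiled (columns 1-6): K2TOG P K K K2TOG P; work from column 6 back to 1 with K<->P swapped.
Row 15: chart row 5, RS - tile across columns 1-6 and work as-is.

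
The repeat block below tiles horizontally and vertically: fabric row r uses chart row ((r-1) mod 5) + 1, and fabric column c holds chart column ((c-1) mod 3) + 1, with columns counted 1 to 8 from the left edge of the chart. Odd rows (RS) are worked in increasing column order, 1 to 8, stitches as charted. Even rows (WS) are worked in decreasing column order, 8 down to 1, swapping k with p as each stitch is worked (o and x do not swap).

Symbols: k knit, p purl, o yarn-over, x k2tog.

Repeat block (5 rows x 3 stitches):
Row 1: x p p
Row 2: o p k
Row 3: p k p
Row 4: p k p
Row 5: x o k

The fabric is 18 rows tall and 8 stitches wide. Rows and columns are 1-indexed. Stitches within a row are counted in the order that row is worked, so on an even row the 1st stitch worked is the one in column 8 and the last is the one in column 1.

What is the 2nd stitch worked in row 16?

Row 16: (16-1) mod 5 = 0, so use chart row 1. Even row -> WS.
Chart row 1 tiled across columns 1-8: x p p x p p x p
WS: work from column 8 back to column 1 (reverse the tiled row), swapping k<->p (o and x unchanged).
Row 16 as worked: k x k k x k k x
Counting 2 along the worked row gives x.

== STITCH ==
x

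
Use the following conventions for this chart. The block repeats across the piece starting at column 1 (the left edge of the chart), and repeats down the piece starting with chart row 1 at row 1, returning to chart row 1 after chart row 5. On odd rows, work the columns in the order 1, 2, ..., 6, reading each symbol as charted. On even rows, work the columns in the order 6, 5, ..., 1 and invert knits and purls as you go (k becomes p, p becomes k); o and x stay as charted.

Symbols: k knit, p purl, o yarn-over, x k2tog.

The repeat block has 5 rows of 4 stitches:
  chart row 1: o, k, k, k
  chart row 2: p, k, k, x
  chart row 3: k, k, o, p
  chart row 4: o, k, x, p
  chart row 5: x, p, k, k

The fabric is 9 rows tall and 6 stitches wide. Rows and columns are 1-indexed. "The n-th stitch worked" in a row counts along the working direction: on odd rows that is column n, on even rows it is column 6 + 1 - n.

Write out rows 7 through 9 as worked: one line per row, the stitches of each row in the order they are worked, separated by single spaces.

== ROWS AS WORKED ==
p k k x p k
p p k o p p
o k x p o k

Derivation:
Row 7: chart row 2, RS - tile across columns 1-6 and work as-is.
Row 8: chart row 3, WS - tiled (columns 1-6): k k o p k k; work from column 6 back to 1 with k<->p swapped.
Row 9: chart row 4, RS - tile across columns 1-6 and work as-is.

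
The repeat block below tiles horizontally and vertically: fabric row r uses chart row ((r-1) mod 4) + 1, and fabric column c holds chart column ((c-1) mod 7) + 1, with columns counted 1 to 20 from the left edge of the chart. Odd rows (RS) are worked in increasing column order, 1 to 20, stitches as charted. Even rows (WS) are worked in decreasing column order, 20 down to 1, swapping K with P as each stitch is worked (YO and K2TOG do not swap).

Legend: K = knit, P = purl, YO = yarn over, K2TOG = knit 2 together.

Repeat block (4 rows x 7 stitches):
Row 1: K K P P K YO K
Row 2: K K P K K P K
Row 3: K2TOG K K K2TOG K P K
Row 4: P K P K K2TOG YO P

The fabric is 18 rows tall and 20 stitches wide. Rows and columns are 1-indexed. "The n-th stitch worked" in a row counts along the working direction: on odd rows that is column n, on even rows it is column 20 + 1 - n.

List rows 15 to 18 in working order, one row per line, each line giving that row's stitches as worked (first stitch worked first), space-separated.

Row 15: chart row 3, RS - tile across columns 1-20 and work as-is.
Row 16: chart row 4, WS - tiled (columns 1-20): P K P K K2TOG YO P P K P K K2TOG YO P P K P K K2TOG YO; work from column 20 back to 1 with K<->P swapped.
Row 17: chart row 1, RS - tile across columns 1-20 and work as-is.
Row 18: chart row 2, WS - tiled (columns 1-20): K K P K K P K K K P K K P K K K P K K P; work from column 20 back to 1 with K<->P swapped.

Rows as worked:
K2TOG K K K2TOG K P K K2TOG K K K2TOG K P K K2TOG K K K2TOG K P
YO K2TOG P K P K K YO K2TOG P K P K K YO K2TOG P K P K
K K P P K YO K K K P P K YO K K K P P K YO
K P P K P P P K P P K P P P K P P K P P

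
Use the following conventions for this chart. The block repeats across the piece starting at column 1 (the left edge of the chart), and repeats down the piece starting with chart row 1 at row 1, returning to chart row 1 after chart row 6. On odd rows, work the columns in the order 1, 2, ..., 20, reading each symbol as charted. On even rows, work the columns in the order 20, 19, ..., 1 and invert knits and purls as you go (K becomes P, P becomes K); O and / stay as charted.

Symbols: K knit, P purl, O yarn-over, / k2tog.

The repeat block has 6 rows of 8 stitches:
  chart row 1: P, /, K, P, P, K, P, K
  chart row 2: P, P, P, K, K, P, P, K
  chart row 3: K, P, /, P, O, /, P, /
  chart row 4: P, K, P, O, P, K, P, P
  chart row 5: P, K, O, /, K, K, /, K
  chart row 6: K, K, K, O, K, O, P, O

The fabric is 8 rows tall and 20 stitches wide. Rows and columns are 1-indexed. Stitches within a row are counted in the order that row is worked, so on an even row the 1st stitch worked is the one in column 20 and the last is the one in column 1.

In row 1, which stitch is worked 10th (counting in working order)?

== STITCH ==
/

Derivation:
Row 1 uses chart row ((1-1) mod 6)+1 = 1. Row 1 is odd, so RS.
Chart row 1 tiled across columns 1-20: P / K P P K P K P / K P P K P K P / K P
RS: work column 1 to column 20, symbols as charted — the tiled row is the row as worked.
Stitch 10 in working order -> /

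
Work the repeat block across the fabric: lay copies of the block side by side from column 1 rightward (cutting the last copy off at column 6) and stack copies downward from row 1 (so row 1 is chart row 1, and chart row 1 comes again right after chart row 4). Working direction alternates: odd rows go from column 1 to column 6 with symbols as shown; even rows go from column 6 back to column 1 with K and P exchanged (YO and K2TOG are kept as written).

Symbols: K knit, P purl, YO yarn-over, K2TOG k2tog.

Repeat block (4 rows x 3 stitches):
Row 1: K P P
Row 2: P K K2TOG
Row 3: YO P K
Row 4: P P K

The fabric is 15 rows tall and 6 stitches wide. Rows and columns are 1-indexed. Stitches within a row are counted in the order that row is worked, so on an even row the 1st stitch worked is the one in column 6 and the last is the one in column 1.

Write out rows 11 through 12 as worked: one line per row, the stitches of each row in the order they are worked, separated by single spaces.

Rows as worked:
YO P K YO P K
P K K P K K

Derivation:
Row 11: chart row 3, RS - tile across columns 1-6 and work as-is.
Row 12: chart row 4, WS - tiled (columns 1-6): P P K P P K; work from column 6 back to 1 with K<->P swapped.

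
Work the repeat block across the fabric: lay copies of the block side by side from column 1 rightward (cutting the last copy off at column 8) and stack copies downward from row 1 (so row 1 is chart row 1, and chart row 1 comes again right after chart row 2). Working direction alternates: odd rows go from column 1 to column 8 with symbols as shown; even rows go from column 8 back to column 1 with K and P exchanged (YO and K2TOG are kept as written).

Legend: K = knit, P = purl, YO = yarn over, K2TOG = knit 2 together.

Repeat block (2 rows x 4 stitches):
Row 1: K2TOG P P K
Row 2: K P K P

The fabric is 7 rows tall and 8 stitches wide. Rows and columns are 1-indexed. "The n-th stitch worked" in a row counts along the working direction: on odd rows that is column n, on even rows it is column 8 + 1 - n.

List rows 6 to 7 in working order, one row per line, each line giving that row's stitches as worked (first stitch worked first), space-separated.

Row 6: chart row 2, WS - tiled (columns 1-8): K P K P K P K P; work from column 8 back to 1 with K<->P swapped.
Row 7: chart row 1, RS - tile across columns 1-8 and work as-is.

== ROWS AS WORKED ==
K P K P K P K P
K2TOG P P K K2TOG P P K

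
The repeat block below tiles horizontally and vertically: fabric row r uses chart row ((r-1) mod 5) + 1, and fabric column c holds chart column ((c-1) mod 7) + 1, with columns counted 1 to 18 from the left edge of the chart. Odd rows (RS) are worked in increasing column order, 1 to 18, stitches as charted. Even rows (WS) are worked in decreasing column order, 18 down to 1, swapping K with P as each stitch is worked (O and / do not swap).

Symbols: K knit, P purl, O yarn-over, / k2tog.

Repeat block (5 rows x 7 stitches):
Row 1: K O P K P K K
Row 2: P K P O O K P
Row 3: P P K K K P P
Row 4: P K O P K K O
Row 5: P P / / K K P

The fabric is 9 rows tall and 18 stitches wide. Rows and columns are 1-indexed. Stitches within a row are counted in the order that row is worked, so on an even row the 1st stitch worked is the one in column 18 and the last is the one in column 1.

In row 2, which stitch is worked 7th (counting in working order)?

Stitch:
O

Derivation:
Row 2: (2-1) mod 5 = 1, so use chart row 2. Even row -> WS.
Chart row 2 tiled across columns 1-18: P K P O O K P P K P O O K P P K P O
WS row: flip the tiled sequence (start at column 18) and apply K<->P; O and / stay.
Row 2 as worked: O K P K K P O O K P K K P O O K P K
Stitch 7 in working order -> O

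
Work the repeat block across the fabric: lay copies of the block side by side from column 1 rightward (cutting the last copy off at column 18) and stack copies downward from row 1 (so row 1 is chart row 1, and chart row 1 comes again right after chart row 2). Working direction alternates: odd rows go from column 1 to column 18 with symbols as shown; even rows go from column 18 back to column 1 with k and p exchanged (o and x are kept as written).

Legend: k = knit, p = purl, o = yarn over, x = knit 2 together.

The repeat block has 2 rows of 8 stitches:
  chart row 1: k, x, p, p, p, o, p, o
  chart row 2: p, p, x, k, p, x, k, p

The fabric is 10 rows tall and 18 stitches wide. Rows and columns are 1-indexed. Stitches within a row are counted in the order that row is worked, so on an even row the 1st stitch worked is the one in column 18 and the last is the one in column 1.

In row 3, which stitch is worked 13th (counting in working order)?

Result:
p

Derivation:
Row 3 uses chart row ((3-1) mod 2)+1 = 1. Row 3 is odd, so RS.
Chart row 1 tiled across columns 1-18: k x p p p o p o k x p p p o p o k x
RS row: no reversal, no swap; stitch n worked = column n.
Counting 13 along the worked row gives p.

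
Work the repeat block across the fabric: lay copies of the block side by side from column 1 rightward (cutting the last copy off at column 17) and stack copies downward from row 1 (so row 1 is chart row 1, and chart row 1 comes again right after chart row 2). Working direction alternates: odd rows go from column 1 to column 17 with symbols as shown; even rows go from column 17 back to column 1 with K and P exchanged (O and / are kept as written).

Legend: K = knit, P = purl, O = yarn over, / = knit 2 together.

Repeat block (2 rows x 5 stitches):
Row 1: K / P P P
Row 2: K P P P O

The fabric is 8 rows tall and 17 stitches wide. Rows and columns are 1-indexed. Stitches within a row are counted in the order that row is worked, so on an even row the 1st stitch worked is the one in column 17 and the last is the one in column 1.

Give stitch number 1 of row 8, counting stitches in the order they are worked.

For row 8: chart row = ((8-1) mod 2) + 1 = 2; this is a WS (even) row.
Chart row 2 tiled across columns 1-17: K P P P O K P P P O K P P P O K P
WS row: flip the tiled sequence (start at column 17) and apply K<->P; O and / stay.
Row 8 as worked: K P O K K K P O K K K P O K K K P
Counting 1 along the worked row gives K.

== STITCH ==
K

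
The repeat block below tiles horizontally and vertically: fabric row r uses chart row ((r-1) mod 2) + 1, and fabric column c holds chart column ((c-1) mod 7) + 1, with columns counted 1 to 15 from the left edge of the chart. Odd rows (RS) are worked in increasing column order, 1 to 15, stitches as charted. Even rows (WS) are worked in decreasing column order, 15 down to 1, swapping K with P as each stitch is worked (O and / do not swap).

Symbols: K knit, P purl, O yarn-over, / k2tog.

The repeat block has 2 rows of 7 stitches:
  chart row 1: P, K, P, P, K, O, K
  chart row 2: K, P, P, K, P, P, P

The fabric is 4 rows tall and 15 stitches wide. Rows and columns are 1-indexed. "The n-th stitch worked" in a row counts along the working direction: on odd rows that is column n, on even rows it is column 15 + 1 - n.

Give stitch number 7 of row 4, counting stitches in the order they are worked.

Stitch:
K

Derivation:
Row 4 uses chart row ((4-1) mod 2)+1 = 2. Row 4 is even, so WS.
Chart row 2 tiled across columns 1-15: K P P K P P P K P P K P P P K
WS: work from column 15 back to column 1 (reverse the tiled row), swapping K<->P (O and / unchanged).
Row 4 as worked: P K K K P K K P K K K P K K P
Counting 7 along the worked row gives K.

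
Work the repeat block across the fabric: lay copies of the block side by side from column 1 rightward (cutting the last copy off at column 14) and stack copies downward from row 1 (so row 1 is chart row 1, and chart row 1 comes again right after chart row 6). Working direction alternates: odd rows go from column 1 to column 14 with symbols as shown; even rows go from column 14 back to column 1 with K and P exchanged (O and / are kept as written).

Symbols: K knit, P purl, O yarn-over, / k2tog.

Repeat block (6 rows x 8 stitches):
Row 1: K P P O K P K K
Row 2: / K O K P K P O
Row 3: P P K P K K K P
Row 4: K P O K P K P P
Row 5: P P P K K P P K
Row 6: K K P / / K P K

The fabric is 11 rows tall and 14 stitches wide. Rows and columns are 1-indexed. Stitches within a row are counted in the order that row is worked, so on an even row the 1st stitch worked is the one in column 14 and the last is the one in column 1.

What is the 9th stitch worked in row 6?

For row 6: chart row = ((6-1) mod 6) + 1 = 6; this is a WS (even) row.
Chart row 6 tiled across columns 1-14: K K P / / K P K K K P / / K
Wrong side: read the tiled row from column 14 down to 1 and exchange K with P (leave O, /).
Row 6 as worked: P / / K P P P K P / / K P P
Counting 9 along the worked row gives P.

Stitch:
P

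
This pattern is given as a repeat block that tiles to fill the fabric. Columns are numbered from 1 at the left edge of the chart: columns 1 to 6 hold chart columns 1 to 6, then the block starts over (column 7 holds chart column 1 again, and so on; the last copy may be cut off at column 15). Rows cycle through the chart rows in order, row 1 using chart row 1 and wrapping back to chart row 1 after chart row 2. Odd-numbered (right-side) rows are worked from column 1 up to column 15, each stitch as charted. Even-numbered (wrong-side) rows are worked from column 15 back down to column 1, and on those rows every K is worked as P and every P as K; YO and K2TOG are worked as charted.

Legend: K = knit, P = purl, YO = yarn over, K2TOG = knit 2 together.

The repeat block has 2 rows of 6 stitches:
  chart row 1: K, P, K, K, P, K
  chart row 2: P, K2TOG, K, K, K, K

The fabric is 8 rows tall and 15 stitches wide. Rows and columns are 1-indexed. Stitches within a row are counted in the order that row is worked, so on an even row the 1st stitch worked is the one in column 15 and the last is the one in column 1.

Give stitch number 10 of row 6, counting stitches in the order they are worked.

Result:
P

Derivation:
Row 6 uses chart row ((6-1) mod 2)+1 = 2. Row 6 is even, so WS.
Chart row 2 tiled across columns 1-15: P K2TOG K K K K P K2TOG K K K K P K2TOG K
Wrong side: read the tiled row from column 15 down to 1 and exchange K with P (leave YO, K2TOG).
Row 6 as worked: P K2TOG K P P P P K2TOG K P P P P K2TOG K
The 10th stitch worked is P.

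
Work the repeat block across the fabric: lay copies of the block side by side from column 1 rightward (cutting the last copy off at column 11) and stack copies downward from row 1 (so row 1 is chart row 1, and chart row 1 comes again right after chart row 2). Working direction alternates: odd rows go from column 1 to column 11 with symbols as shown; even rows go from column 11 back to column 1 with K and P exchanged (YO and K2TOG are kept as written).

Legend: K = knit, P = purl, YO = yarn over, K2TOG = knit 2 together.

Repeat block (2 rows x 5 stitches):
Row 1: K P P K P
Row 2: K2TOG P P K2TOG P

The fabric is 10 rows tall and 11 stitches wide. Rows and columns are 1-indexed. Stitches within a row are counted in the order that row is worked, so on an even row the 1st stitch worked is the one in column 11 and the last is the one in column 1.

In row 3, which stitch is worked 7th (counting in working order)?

Result:
P

Derivation:
Row 3: (3-1) mod 2 = 0, so use chart row 1. Odd row -> RS.
Chart row 1 tiled across columns 1-11: K P P K P K P P K P K
Right side: take the tiled row as-is (worked left to right from column 1).
The 7th stitch worked is P.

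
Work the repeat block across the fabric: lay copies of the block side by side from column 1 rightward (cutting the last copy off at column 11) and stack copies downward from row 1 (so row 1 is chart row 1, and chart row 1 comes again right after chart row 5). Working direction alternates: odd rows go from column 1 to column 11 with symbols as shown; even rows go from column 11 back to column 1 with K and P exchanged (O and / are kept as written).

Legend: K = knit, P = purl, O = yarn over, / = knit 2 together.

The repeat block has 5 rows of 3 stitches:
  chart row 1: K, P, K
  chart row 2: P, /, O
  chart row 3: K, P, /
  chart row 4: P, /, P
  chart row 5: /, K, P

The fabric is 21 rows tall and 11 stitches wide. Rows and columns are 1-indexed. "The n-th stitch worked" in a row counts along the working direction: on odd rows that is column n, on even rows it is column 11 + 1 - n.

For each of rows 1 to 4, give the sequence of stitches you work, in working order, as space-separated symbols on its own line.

Row 1: chart row 1, RS - tile across columns 1-11 and work as-is.
Row 2: chart row 2, WS - tiled (columns 1-11): P / O P / O P / O P /; work from column 11 back to 1 with K<->P swapped.
Row 3: chart row 3, RS - tile across columns 1-11 and work as-is.
Row 4: chart row 4, WS - tiled (columns 1-11): P / P P / P P / P P /; work from column 11 back to 1 with K<->P swapped.

== ROWS AS WORKED ==
K P K K P K K P K K P
/ K O / K O / K O / K
K P / K P / K P / K P
/ K K / K K / K K / K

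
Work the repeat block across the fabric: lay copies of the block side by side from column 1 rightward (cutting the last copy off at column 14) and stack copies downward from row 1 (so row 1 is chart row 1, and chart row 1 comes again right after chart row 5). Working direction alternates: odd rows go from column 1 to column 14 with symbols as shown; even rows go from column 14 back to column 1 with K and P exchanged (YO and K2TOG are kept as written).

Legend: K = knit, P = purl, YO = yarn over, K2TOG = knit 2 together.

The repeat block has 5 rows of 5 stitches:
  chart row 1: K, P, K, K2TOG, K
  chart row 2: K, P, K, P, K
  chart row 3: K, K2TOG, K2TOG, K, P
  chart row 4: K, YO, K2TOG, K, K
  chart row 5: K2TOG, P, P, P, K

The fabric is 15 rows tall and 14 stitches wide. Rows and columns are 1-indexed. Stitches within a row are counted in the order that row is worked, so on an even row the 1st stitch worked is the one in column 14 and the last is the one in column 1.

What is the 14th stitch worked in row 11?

For row 11: chart row = ((11-1) mod 5) + 1 = 1; this is a RS (odd) row.
Chart row 1 tiled across columns 1-14: K P K K2TOG K K P K K2TOG K K P K K2TOG
RS: work column 1 to column 14, symbols as charted — the tiled row is the row as worked.
The 14th stitch worked is K2TOG.

== STITCH ==
K2TOG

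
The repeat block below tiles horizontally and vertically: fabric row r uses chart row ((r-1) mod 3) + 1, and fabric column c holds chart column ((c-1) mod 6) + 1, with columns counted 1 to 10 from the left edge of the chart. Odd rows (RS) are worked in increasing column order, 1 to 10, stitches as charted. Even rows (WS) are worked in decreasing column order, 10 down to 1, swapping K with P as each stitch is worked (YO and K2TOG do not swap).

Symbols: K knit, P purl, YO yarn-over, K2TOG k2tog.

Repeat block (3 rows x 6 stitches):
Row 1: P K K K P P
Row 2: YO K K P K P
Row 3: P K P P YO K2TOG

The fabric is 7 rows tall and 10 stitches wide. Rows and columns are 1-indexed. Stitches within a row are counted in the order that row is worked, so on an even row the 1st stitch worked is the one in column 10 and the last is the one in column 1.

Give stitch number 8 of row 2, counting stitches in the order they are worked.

Stitch:
P

Derivation:
For row 2: chart row = ((2-1) mod 3) + 1 = 2; this is a WS (even) row.
Chart row 2 tiled across columns 1-10: YO K K P K P YO K K P
WS row: flip the tiled sequence (start at column 10) and apply K<->P; YO and K2TOG stay.
Row 2 as worked: K P P YO K P K P P YO
Stitch 8 in working order -> P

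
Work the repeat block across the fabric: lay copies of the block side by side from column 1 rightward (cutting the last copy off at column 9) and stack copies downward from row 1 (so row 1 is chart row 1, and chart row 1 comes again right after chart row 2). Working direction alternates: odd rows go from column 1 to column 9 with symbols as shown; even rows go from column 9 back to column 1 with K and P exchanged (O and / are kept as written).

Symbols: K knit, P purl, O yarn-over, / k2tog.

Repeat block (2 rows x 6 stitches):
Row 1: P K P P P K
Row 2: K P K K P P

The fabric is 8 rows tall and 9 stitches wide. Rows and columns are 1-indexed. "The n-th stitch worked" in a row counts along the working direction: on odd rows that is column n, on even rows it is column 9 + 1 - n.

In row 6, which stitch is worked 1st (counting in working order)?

Result:
P

Derivation:
Row 6 uses chart row ((6-1) mod 2)+1 = 2. Row 6 is even, so WS.
Chart row 2 tiled across columns 1-9: K P K K P P K P K
WS: work from column 9 back to column 1 (reverse the tiled row), swapping K<->P (O and / unchanged).
Row 6 as worked: P K P K K P P K P
Stitch 1 in working order -> P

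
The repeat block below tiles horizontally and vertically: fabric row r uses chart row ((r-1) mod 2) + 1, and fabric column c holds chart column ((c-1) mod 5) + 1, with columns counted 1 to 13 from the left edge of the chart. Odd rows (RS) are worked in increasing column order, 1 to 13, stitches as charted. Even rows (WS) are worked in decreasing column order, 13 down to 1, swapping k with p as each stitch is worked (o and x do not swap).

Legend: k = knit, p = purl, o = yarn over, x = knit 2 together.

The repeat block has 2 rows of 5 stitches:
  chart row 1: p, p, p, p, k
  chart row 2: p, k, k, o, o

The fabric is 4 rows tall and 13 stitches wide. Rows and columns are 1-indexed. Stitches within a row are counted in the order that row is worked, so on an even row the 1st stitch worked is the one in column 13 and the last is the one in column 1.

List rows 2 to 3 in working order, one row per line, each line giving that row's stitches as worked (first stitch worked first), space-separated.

Row 2: chart row 2, WS - tiled (columns 1-13): p k k o o p k k o o p k k; work from column 13 back to 1 with k<->p swapped.
Row 3: chart row 1, RS - tile across columns 1-13 and work as-is.

Result:
p p k o o p p k o o p p k
p p p p k p p p p k p p p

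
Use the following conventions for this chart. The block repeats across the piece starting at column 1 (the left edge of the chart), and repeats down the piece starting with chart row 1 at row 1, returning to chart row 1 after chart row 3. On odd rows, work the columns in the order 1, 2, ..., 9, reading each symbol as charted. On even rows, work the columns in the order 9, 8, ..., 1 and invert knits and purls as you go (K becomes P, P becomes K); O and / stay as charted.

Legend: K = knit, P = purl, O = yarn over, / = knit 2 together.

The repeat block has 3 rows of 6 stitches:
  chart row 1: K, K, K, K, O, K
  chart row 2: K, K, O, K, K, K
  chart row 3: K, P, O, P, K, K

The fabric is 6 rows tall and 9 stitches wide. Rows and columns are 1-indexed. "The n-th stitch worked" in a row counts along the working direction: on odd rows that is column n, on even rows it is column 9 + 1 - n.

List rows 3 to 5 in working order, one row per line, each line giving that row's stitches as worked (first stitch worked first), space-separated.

Row 3: chart row 3, RS - tile across columns 1-9 and work as-is.
Row 4: chart row 1, WS - tiled (columns 1-9): K K K K O K K K K; work from column 9 back to 1 with K<->P swapped.
Row 5: chart row 2, RS - tile across columns 1-9 and work as-is.

== ROWS AS WORKED ==
K P O P K K K P O
P P P P O P P P P
K K O K K K K K O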